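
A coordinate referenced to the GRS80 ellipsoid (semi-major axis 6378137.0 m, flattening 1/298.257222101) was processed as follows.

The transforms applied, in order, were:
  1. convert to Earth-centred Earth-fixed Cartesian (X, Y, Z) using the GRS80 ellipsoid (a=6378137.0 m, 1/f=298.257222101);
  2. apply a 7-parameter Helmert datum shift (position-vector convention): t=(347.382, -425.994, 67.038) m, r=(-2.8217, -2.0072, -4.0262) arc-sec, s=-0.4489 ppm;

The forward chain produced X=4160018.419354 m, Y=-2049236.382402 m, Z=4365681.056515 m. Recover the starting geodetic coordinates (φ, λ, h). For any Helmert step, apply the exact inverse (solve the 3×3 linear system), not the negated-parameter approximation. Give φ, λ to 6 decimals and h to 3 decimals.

start: X=4160018.4194, Y=-2049236.3824, Z=4365681.0565 m
→ Helmert⁻¹: X=4159755.3781, Y=-2048789.8321, Z=4365547.4715
→ geod (Bowring, a=6378137.000): φ=43.46543000°, λ=-26.22146900°, h=541.5230 m

φ=43.465430°, λ=-26.221469°, h=541.523 m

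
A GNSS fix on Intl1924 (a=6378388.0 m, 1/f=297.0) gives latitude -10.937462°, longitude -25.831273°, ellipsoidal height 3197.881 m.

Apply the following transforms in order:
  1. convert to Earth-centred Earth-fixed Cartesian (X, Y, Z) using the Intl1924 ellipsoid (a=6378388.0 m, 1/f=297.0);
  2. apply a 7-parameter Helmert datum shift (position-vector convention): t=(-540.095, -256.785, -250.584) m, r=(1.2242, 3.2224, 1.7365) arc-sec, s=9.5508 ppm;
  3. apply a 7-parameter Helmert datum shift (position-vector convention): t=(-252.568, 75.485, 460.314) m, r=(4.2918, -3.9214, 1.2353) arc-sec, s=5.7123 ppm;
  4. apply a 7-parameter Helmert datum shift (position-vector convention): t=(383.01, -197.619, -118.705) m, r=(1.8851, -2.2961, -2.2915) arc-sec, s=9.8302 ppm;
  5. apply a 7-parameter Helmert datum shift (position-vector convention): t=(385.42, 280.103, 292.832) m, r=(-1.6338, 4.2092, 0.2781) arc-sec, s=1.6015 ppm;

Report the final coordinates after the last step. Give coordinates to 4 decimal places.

start: φ=-10.937462°, λ=-25.831273°, h=3197.881 m
→ ECEF (a=6378388.000, f=1/297.0): X=5640287.4144, Y=-2730420.4780, Z=-1202835.3655
→ Helmert 7p (PV): X=5639805.3841, Y=-2730648.7169, Z=-1203201.7600
→ Helmert 7p (PV): X=5639624.2608, Y=-2730530.0183, Z=-1202697.9149
→ Helmert 7p (PV): X=5640045.7626, Y=-2730806.1412, Z=-1202790.6180
→ Helmert 7p (PV): X=5640419.3519, Y=-2730532.3344, Z=-1202593.1772

X=5640419.3519 m, Y=-2730532.3344 m, Z=-1202593.1772 m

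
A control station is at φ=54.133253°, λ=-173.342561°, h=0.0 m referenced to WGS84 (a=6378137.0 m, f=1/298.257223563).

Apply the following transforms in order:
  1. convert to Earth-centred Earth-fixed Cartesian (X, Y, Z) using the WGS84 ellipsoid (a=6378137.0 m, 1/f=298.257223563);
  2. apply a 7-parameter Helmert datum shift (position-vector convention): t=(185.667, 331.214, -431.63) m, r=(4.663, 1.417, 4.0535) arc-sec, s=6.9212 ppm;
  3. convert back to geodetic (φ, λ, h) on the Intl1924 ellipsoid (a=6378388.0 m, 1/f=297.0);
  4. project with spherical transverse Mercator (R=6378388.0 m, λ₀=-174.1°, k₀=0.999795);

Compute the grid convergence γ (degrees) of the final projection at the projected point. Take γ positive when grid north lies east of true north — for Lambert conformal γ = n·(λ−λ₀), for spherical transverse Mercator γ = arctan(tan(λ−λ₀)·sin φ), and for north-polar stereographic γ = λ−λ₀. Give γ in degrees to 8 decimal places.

start: φ=54.133253°, λ=-173.342561°, h=0.000 m
→ ECEF (a=6378137.000, f=1/298.257223563): X=-3719951.9309, Y=-434192.7388, Z=5145447.8369
→ Helmert 7p (PV): X=-3719748.1292, Y=-434053.9579, Z=5145067.5593
→ geod (Bowring, a=6378388.000): φ=54.13362254°, λ=-173.34430846°, h=-627.2643 m
→ into tm (λ₀=-174.1°): φ=54.13362254°, λ−λ₀=0.75569154°
convergence γ = 0.61241373°

0.61241373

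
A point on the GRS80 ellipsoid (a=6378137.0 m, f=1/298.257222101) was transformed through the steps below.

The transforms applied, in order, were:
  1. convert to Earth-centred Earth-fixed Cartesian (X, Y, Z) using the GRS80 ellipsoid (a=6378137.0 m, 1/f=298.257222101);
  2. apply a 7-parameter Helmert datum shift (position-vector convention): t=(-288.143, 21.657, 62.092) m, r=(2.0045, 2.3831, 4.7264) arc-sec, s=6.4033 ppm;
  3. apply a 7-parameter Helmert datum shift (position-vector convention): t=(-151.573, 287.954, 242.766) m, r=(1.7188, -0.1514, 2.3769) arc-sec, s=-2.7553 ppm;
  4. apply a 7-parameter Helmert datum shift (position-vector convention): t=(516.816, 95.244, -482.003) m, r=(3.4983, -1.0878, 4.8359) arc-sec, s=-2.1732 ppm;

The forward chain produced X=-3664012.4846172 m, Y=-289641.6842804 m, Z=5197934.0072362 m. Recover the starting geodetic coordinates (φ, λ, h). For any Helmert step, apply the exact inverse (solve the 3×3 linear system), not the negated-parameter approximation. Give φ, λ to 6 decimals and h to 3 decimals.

φ=54.917097°, λ=-175.480128°, h=2454.764 m

start: X=-3664012.4846, Y=-289641.6843, Z=5197934.0072 m
→ Helmert⁻¹: X=-3664516.6376, Y=-289563.4760, Z=5198451.5445
→ Helmert⁻¹: X=-3664374.6847, Y=-289766.6853, Z=5198228.2054
→ Helmert⁻¹: X=-3664129.7734, Y=-289652.0105, Z=5198093.3092
→ geod (Bowring, a=6378137.000): φ=54.91709700°, λ=-175.48012800°, h=2454.7640 m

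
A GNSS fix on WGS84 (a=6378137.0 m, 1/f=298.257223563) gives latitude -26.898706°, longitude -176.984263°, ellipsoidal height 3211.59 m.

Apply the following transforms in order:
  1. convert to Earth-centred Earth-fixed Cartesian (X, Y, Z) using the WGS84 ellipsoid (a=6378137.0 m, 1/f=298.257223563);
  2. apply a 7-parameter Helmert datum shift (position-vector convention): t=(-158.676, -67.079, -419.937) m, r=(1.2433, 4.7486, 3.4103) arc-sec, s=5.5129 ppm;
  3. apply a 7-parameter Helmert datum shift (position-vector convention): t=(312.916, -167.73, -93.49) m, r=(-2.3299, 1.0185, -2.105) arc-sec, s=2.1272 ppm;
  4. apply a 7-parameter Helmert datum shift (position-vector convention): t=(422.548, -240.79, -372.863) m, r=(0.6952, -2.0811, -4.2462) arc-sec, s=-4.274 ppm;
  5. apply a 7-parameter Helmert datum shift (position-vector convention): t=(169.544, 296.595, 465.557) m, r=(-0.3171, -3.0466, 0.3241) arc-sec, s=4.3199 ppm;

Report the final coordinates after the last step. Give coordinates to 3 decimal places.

X=-5686260.429 m, Y=-299725.762 m, Z=-2870087.824 m

start: φ=-26.898706°, λ=-176.984263°, h=3211.590 m
→ ECEF (a=6378137.000, f=1/298.257223563): X=-5686950.3625, Y=-299606.7439, Z=-2869663.7014
→ Helmert 7p (PV): X=-5687201.5018, Y=-299752.2034, Z=-2869970.3396
→ Helmert 7p (PV): X=-5686917.9142, Y=-299894.9494, Z=-2870038.4662
→ Helmert 7p (PV): X=-5686448.2769, Y=-300007.7132, Z=-2870457.4511
→ Helmert 7p (PV): X=-5686260.4286, Y=-299725.7621, Z=-2870087.8241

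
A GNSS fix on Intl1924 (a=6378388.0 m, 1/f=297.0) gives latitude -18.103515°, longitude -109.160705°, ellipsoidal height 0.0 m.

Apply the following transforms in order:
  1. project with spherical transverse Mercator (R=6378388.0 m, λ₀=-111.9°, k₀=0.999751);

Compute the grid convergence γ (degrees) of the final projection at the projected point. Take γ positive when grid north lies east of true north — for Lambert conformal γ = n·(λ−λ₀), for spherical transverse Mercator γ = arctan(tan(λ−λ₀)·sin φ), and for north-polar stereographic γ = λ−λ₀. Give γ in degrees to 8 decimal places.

-0.85178051

start: φ=-18.103515°, λ=-109.160705°, h=0.000 m
→ into tm (λ₀=-111.9°): φ=-18.10351500°, λ−λ₀=2.73929500°
convergence γ = -0.85178051°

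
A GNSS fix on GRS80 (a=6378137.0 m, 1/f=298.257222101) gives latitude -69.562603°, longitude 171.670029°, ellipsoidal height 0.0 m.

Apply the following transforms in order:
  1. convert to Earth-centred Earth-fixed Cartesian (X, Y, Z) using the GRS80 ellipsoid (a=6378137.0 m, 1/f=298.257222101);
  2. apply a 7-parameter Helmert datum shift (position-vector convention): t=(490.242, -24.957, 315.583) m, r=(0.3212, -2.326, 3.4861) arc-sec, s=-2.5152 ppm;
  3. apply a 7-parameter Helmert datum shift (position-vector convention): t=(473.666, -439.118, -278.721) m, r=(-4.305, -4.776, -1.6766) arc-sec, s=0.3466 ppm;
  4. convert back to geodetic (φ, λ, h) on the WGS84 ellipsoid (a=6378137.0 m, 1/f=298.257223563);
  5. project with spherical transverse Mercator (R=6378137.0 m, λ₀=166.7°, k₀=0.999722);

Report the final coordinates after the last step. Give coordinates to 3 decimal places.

E=193277.984 m, N=-7750575.317 m

start: φ=-69.562603°, λ=171.670029°, h=0.000 m
→ ECEF (a=6378137.000, f=1/298.257222101): X=-2210151.0501, Y=323606.9775, Z=-5954176.0454
→ Helmert 7p (PV): X=-2209593.5747, Y=323553.1247, Z=-5953869.9058
→ Helmert 7p (PV): X=-2208980.1845, Y=323007.8146, Z=-5954208.6059
→ geod (Bowring, a=6378137.000): φ=-69.57316568°, λ=171.68089068°, h=-404.2107 m
→ tm (R=6378137.0, λ₀=166.7°): E=193277.9845, N=-7750575.3166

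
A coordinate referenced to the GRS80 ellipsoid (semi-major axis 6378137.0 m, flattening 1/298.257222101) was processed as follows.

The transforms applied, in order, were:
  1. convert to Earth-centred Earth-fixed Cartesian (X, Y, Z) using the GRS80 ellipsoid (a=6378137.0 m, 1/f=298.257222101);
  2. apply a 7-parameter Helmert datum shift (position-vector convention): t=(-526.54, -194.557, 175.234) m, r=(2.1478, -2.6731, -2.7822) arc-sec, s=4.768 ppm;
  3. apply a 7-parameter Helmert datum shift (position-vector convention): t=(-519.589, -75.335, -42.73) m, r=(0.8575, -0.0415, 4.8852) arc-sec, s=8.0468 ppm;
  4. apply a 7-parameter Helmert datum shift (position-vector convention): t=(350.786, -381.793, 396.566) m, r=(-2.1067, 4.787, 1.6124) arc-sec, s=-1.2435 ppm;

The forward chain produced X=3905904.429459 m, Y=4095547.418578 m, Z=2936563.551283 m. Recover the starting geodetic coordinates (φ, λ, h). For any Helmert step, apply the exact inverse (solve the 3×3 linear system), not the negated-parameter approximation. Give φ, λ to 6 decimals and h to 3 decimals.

φ=27.573310°, λ=46.356450°, h=2912.723 m

start: X=3905904.4295, Y=4095547.4186, Z=2936563.5513 m
→ Helmert⁻¹: X=3905522.3722, Y=4095873.7847, Z=2936303.1094
→ Helmert⁻¹: X=3906108.1274, Y=4095835.8550, Z=2936304.3980
→ Helmert⁻¹: X=3906598.8400, Y=4096094.1486, Z=2936021.8849
→ geod (Bowring, a=6378137.000): φ=27.57331000°, λ=46.35645000°, h=2912.7230 m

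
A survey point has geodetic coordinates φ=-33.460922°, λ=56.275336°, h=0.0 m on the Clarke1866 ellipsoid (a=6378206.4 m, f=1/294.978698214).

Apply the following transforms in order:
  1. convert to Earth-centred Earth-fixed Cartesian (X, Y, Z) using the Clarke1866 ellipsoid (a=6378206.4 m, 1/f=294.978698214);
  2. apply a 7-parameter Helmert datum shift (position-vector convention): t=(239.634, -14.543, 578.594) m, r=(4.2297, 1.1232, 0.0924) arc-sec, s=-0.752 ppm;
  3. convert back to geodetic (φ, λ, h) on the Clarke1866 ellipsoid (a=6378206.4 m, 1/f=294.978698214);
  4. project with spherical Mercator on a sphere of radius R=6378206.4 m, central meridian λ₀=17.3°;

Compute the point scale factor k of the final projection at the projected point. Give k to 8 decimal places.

start: φ=-33.460922°, λ=56.275336°, h=0.000 m
→ ECEF (a=6378206.400, f=1/294.978698214): X=2957329.8973, Y=4430196.5655, Z=-3496535.3181
→ Helmert 7p (PV): X=2957546.2827, Y=4430251.7162, Z=-3495879.3524
→ geod (Bowring, a=6378206.400): φ=-33.45516232°, λ=56.27372954°, h=-223.1510 m
→ into merc (λ₀=17.3°): φ=-33.45516232°, λ−λ₀=38.97372954°
scale k = 1.19858448

1.19858448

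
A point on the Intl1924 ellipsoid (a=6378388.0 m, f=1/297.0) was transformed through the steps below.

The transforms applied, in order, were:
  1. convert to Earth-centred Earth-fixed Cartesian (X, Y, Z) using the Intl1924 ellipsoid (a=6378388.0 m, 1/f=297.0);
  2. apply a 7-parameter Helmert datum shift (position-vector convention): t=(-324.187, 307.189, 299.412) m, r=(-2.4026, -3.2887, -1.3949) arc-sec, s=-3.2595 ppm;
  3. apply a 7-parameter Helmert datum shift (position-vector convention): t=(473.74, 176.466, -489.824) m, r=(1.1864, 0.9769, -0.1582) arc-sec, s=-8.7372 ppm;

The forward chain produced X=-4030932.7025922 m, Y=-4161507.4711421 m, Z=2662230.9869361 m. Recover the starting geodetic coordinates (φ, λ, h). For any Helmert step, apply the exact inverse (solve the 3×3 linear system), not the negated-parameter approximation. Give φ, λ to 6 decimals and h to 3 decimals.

start: X=-4030932.7026, Y=-4161507.4711, Z=2662230.9869 m
→ Helmert⁻¹: X=-4031451.0853, Y=-4161708.0753, Z=2662748.9198
→ Helmert⁻¹: X=-4031069.4404, Y=-4162087.1040, Z=2662473.9771
→ geod (Bowring, a=6378388.000): φ=24.82609200°, λ=-134.08385500°, h=1989.7710 m

φ=24.826092°, λ=-134.083855°, h=1989.771 m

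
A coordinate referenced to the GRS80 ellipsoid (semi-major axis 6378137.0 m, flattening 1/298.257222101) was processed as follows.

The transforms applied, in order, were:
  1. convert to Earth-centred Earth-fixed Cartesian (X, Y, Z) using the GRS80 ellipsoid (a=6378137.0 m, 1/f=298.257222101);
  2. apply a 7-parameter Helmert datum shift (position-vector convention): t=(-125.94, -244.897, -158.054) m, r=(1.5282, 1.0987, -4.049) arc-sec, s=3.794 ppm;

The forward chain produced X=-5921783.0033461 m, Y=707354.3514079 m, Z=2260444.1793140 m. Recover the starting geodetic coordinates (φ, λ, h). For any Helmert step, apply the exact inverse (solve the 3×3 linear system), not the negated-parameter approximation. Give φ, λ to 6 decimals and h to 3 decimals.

start: X=-5921783.0033, Y=707354.3514, Z=2260444.1793 m
→ Helmert⁻¹: X=-5921660.5261, Y=707497.0693, Z=2260556.8722
→ geod (Bowring, a=6378137.000): φ=20.88693400°, λ=173.18681800°, h=2392.7180 m

φ=20.886934°, λ=173.186818°, h=2392.718 m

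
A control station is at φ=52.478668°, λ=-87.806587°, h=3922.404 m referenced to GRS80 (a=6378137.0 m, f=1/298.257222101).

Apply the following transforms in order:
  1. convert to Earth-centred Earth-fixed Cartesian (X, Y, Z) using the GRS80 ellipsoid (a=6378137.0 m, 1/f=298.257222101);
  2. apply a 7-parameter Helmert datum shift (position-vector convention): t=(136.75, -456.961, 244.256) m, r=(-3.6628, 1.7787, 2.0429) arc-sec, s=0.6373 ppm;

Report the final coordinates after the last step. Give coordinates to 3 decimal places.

X=149301.153 m, Y=-3892756.222 m, Z=5038845.450 m

start: φ=52.478668°, λ=-87.806587°, h=3922.404 m
→ ECEF (a=6378137.000, f=1/298.257222101): X=149082.3074, Y=-3892387.7297, Z=5038530.1479
→ Helmert 7p (PV): X=149301.1528, Y=-3892756.2217, Z=5038845.4495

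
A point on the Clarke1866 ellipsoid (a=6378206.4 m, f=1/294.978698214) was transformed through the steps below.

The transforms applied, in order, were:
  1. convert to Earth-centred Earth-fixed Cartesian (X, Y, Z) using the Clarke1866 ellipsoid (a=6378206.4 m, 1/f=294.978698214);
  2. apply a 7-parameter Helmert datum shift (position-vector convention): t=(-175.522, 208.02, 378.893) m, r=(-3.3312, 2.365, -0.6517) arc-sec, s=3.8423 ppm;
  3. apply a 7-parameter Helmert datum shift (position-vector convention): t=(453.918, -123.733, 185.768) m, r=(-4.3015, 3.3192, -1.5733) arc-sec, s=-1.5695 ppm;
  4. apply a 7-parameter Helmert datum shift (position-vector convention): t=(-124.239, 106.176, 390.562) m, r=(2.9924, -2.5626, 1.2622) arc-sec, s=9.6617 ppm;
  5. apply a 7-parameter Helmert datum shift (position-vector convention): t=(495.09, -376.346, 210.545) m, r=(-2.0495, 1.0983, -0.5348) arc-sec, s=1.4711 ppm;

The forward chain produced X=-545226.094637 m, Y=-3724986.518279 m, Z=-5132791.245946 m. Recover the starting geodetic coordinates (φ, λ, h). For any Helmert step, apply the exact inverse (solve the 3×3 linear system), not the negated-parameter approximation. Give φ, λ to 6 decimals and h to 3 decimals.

start: X=-545226.0946, Y=-3724986.5183, Z=-5132791.2459 m
→ Helmert⁻¹: X=-545683.3930, Y=-3724555.1047, Z=-5133034.1535
→ Helmert⁻¹: X=-545640.4510, Y=-3724696.4274, Z=-5133314.3032
→ Helmert⁻¹: X=-545984.2079, Y=-3724475.6474, Z=-5133594.5854
→ Helmert⁻¹: X=-545735.9550, Y=-3724588.1653, Z=-5134020.1620
→ geod (Bowring, a=6378206.400): φ=-53.93576100°, λ=-98.33580500°, h=2084.6550 m

φ=-53.935761°, λ=-98.335805°, h=2084.655 m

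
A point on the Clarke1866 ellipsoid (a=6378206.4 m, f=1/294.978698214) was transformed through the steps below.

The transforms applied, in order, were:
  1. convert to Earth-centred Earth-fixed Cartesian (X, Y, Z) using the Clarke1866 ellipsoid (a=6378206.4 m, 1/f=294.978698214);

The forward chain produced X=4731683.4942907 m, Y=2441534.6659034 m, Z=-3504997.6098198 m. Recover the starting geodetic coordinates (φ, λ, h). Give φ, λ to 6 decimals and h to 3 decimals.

start: X=4731683.4943, Y=2441534.6659, Z=-3504997.6098 m
→ geod (Bowring, a=6378206.400): φ=-33.53505300°, λ=27.29360000°, h=2907.1210 m

φ=-33.535053°, λ=27.293600°, h=2907.121 m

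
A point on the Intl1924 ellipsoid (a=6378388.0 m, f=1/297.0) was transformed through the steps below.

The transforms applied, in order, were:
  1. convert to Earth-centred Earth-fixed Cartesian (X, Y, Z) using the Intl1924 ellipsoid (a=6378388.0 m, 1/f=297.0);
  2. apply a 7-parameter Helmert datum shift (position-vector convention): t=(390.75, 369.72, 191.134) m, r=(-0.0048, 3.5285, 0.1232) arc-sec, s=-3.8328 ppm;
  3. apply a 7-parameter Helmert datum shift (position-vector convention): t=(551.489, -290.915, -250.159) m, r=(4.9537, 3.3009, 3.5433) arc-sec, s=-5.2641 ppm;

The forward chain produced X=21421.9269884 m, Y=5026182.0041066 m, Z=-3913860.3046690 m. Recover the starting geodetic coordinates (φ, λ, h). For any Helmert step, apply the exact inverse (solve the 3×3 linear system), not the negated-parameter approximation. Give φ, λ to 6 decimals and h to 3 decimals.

φ=-38.096352°, λ=89.764040°, h=43.844 m

start: X=21421.9270, Y=5026182.0041, Z=-3913860.3047 m
→ Helmert⁻¹: X=21019.5261, Y=5026405.0245, Z=-3913751.1263
→ Helmert⁻¹: X=20698.8118, Y=5026054.6471, Z=-3913956.7906
→ geod (Bowring, a=6378388.000): φ=-38.09635200°, λ=89.76404000°, h=43.8440 m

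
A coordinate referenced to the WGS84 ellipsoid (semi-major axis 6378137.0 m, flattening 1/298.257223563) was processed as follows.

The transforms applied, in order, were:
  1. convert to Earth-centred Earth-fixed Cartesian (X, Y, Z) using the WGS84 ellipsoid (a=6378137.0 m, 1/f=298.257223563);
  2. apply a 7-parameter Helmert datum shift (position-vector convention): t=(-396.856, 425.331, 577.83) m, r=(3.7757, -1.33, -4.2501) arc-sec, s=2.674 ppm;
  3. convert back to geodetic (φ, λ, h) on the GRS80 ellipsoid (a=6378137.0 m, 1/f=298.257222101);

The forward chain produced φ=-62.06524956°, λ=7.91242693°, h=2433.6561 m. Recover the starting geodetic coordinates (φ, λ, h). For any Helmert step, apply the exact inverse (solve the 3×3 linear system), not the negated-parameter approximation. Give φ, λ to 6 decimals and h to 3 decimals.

start: φ=-62.065250°, λ=7.912427°, h=2433.656 m
→ ECEF (a=6378137.000, f=1/298.257222101): X=2968384.0681, Y=412553.5589, Z=-5614075.5720
→ Helmert⁻¹: X=2968728.2910, Y=412085.5197, Z=-5614665.0742
→ geod (Bowring, a=6378137.000): φ=-62.06553500°, λ=7.90265900°, h=3084.0290 m

φ=-62.065535°, λ=7.902659°, h=3084.029 m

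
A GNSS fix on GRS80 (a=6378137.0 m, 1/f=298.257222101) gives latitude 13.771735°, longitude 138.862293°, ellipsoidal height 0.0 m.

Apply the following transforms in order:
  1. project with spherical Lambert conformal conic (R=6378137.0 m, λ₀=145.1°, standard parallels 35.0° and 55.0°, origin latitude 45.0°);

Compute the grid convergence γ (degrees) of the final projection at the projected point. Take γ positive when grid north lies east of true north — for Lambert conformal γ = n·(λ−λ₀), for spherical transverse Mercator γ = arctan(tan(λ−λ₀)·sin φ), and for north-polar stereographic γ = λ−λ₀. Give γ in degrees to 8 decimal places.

-4.43357335

start: φ=13.771735°, λ=138.862293°, h=0.000 m
→ into lcc (λ₀=145.1°): φ=13.77173500°, λ−λ₀=-6.23770700°
convergence γ = -4.43357335°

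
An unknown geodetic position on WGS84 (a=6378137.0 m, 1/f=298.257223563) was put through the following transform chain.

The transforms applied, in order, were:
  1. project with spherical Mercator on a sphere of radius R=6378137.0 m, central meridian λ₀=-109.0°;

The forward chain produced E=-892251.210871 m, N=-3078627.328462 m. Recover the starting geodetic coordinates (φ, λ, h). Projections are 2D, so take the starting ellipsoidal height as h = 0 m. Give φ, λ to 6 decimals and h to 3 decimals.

start: E=-892251.2109, N=-3078627.3285 m
→ merc⁻¹: φ=-26.64049200°, λ=-117.01522900°

φ=-26.640492°, λ=-117.015229°, h=0.000 m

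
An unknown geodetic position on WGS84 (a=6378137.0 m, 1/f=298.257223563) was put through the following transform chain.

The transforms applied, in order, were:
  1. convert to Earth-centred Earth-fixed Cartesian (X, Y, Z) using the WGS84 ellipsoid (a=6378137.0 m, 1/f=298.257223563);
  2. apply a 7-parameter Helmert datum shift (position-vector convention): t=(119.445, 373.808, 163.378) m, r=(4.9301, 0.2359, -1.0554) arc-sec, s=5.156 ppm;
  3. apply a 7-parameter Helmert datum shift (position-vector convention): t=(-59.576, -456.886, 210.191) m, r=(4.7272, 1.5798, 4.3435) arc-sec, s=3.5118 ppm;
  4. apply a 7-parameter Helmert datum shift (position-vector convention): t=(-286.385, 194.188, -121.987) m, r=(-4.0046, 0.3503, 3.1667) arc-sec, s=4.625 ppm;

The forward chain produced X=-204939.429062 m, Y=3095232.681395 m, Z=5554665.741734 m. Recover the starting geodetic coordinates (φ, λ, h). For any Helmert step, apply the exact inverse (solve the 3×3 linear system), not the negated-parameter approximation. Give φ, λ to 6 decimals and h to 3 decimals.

start: X=-204939.4291, Y=3095232.6814, Z=5554665.7417 m
→ Helmert⁻¹: X=-204614.0163, Y=3094919.4742, Z=5554821.7779
→ Helmert⁻¹: X=-204531.0798, Y=3095497.0960, Z=5554519.5708
→ Helmert⁻¹: X=-204671.6594, Y=3095239.0391, Z=5554253.3388
→ geod (Bowring, a=6378137.000): φ=60.98059500°, λ=93.78315700°, h=-46.4920 m

φ=60.980595°, λ=93.783157°, h=-46.492 m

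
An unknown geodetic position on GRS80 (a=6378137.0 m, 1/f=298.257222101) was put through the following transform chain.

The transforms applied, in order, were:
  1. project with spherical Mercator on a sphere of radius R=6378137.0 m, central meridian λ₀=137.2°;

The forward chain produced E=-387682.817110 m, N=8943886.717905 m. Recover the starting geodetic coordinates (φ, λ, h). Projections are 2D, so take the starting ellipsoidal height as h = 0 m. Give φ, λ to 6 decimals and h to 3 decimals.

start: E=-387682.8171, N=8943886.7179 m
→ merc⁻¹: φ=62.35530300°, λ=133.71738600°

φ=62.355303°, λ=133.717386°, h=0.000 m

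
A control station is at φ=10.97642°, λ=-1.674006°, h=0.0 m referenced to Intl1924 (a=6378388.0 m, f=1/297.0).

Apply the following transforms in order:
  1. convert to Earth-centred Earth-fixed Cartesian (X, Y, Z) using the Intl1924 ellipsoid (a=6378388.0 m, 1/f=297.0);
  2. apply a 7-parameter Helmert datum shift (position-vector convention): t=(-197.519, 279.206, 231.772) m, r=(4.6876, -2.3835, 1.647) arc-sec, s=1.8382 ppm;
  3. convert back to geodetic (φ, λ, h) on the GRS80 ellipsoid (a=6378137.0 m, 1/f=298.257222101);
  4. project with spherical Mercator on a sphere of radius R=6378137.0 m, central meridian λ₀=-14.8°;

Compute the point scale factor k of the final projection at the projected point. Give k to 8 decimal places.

start: φ=10.976420°, λ=-1.674006°, h=0.000 m
→ ECEF (a=6378388.000, f=1/297.0): X=6259789.8797, Y=-182943.8159, Z=1206459.4185
→ Helmert 7p (PV): X=6259591.3870, Y=-182642.3806, Z=1206761.5859
→ geod (Bowring, a=6378137.000): φ=10.97915053°, λ=-1.67130228°, h=101.8235 m
→ into merc (λ₀=-14.8°): φ=10.97915053°, λ−λ₀=13.12869772°
scale k = 1.01864471

1.01864471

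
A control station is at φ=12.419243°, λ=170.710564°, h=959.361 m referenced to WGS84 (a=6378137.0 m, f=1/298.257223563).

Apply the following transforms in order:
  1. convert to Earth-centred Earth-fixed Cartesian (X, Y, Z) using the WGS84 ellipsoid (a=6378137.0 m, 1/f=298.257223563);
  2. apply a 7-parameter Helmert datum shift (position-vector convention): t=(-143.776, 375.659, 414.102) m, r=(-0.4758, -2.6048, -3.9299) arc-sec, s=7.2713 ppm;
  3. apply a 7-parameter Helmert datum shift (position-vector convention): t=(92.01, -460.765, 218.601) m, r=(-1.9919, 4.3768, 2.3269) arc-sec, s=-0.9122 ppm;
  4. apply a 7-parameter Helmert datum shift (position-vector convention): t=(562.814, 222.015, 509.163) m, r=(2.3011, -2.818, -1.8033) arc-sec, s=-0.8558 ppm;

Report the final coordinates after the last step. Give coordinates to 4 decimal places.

start: φ=12.419243°, λ=170.710564°, h=959.361 m
→ ECEF (a=6378137.000, f=1/298.257223563): X=-6149076.9843, Y=1005785.8596, Z=1362938.0155
→ Helmert 7p (PV): X=-6149263.5209, Y=1006289.1333, Z=1363282.0540
→ Helmert 7p (PV): X=-6149148.3258, Y=1005771.2450, Z=1363620.1768
→ Helmert 7p (PV): X=-6148590.0861, Y=1006030.9464, Z=1364055.3833

X=-6148590.0861 m, Y=1006030.9464 m, Z=1364055.3833 m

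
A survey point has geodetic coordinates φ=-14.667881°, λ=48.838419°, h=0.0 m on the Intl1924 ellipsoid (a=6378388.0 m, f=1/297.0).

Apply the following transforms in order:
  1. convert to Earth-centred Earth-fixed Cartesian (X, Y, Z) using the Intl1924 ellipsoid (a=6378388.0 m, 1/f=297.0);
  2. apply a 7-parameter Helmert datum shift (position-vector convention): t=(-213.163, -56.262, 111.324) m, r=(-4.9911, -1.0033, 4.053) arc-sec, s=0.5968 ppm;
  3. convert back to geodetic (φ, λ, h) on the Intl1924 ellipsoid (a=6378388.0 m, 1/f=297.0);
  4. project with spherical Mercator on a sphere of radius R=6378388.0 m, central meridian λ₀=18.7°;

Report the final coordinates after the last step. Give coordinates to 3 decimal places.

E=3355345.924 m, N=-1651054.743 m

start: φ=-14.667881°, λ=48.838419°, h=0.000 m
→ ECEF (a=6378388.000, f=1/297.0): X=4062214.9702, Y=4646513.6443, Z=-1604595.8281
→ Helmert 7p (PV): X=4061920.7348, Y=4646501.1486, Z=-1604578.1368
→ geod (Bowring, a=6378388.000): φ=-14.66819105°, λ=48.84039915°, h=-200.9268 m
→ merc (R=6378388.0, λ₀=18.7°): E=3355345.9237, N=-1651054.7431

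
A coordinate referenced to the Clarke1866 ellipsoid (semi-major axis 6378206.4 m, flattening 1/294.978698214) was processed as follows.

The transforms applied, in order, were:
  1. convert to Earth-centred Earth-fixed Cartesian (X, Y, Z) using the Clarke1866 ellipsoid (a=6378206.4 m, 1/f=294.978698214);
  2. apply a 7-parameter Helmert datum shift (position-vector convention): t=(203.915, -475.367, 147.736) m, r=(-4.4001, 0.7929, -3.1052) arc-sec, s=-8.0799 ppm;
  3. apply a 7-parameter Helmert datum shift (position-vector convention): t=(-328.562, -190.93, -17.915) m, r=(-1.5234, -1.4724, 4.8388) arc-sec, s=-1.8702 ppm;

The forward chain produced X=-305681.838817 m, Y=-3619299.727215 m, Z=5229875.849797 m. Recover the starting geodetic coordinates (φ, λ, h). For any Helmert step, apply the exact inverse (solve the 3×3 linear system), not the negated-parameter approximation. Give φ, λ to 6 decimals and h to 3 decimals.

start: X=-305681.8388, Y=-3619299.7272, Z=5229875.8498 m
→ Helmert⁻¹: X=-305401.4171, Y=-3619147.0273, Z=5229878.9961
→ Helmert⁻¹: X=-305573.4255, Y=-3618817.0606, Z=5229695.1438
→ geod (Bowring, a=6378206.400): φ=55.40444000°, λ=-94.82661400°, h=3423.8910 m

φ=55.404440°, λ=-94.826614°, h=3423.891 m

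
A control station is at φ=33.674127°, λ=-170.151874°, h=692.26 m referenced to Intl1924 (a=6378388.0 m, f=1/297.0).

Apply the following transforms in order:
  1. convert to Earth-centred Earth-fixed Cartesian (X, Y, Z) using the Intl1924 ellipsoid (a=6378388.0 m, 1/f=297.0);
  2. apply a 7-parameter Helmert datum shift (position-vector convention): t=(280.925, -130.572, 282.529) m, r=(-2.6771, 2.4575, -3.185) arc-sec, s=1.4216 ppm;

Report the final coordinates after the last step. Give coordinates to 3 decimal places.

start: φ=33.674127°, λ=-170.151874°, h=692.260 m
→ ECEF (a=6378388.000, f=1/297.0): X=-5235886.8930, Y=-908924.4989, Z=3516860.5303
→ Helmert 7p (PV): X=-5235585.5454, Y=-908929.8687, Z=3517222.2378

X=-5235585.545 m, Y=-908929.869 m, Z=3517222.238 m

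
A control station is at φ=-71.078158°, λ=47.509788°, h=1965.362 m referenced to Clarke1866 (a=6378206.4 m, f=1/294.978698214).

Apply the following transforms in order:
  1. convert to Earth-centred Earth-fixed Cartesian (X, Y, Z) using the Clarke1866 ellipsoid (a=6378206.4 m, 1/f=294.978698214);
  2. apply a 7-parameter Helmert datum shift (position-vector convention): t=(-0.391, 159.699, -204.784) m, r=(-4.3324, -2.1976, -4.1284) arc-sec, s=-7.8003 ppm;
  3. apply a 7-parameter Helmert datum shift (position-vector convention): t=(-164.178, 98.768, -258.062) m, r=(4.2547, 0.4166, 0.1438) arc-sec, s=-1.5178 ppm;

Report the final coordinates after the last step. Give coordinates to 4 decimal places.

start: φ=-71.078158°, λ=47.509788°, h=1965.362 m
→ ECEF (a=6378206.400, f=1/294.978698214): X=1401751.8204, Y=1530268.4332, Z=-6012791.2781
→ Helmert 7p (PV): X=1401835.1849, Y=1530261.8477, Z=-6012966.3676
→ Helmert 7p (PV): X=1401655.6678, Y=1530483.3018, Z=-6013186.5693

X=1401655.6678 m, Y=1530483.3018 m, Z=-6013186.5693 m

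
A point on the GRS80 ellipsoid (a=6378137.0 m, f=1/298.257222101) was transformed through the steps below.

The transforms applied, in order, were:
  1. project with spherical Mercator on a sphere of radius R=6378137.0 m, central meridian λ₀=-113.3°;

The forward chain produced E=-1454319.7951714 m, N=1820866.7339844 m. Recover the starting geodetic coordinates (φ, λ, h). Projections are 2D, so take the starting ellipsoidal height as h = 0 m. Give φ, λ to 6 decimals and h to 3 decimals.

φ=16.139357°, λ=-126.364377°, h=0.000 m

start: E=-1454319.7952, N=1820866.7340 m
→ merc⁻¹: φ=16.13935700°, λ=-126.36437700°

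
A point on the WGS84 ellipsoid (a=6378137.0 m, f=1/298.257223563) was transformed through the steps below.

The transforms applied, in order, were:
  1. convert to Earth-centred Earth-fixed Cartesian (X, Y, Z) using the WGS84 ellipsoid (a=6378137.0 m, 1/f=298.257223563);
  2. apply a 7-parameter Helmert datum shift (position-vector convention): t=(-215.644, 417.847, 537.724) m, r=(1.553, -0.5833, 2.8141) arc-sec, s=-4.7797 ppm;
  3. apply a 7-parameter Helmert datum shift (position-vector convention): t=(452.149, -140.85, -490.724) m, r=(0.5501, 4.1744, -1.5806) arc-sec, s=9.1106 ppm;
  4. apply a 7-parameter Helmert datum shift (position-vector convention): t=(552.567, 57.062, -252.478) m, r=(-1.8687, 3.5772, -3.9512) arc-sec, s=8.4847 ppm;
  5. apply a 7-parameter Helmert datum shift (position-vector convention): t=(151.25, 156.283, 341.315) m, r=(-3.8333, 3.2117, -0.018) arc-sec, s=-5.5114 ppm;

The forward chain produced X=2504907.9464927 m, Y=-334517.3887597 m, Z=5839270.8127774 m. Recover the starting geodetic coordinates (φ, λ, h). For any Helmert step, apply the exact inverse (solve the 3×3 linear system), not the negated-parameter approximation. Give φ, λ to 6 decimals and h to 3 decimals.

start: X=2504907.9465, Y=-334517.3888, Z=5839270.8128 m
→ Helmert⁻¹: X=2504679.6129, Y=-334783.8117, Z=5838994.4567
→ Helmert⁻¹: X=2504010.9451, Y=-334842.9678, Z=5839237.7837
→ Helmert⁻¹: X=2503420.3671, Y=-334664.3105, Z=5839726.8617
→ Helmert⁻¹: X=2503659.9192, Y=-335073.9526, Z=5839212.4900
→ geod (Bowring, a=6378137.000): φ=66.74706500°, λ=-7.62280700°, h=2043.9250 m

φ=66.747065°, λ=-7.622807°, h=2043.925 m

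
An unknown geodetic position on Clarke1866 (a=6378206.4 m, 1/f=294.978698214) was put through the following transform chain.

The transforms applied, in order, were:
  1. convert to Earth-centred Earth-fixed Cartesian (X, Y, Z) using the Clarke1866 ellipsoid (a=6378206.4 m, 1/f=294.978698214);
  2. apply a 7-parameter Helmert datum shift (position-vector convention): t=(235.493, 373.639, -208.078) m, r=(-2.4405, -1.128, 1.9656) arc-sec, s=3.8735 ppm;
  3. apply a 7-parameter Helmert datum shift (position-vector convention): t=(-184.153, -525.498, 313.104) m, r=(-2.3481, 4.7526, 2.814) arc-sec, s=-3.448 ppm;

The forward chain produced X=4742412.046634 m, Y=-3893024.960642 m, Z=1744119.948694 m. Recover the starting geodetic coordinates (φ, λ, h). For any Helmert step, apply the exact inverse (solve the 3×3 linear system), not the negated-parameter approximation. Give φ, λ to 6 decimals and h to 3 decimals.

φ=15.970315°, λ=-39.383430°, h=1975.471 m

start: X=4742412.0466, Y=-3893024.9606, Z=1744119.9487 m
→ Helmert⁻¹: X=4742519.2657, Y=-3892597.4367, Z=1743877.8180
→ Helmert⁻¹: X=4742237.8424, Y=-3893021.8224, Z=1744007.1447
→ geod (Bowring, a=6378206.400): φ=15.97031500°, λ=-39.38343000°, h=1975.4710 m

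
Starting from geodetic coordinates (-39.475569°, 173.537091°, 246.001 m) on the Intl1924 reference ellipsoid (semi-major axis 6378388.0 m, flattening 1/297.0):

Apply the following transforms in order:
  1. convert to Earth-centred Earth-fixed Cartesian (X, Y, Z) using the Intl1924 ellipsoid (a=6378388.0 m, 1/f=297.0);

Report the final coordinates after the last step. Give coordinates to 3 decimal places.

start: φ=-39.475569°, λ=173.537091°, h=246.001 m
→ ECEF (a=6378388.000, f=1/297.0): X=-4899010.2627, Y=554959.3579, Z=-4033433.5236

X=-4899010.263 m, Y=554959.358 m, Z=-4033433.524 m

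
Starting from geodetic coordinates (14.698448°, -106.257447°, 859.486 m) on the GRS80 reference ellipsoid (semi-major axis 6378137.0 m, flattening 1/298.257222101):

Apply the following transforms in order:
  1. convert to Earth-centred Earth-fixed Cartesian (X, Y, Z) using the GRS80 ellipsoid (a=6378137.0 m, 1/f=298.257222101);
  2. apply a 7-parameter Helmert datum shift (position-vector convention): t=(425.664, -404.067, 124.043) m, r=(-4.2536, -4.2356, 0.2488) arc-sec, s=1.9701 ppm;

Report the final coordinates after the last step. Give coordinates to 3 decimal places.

start: φ=14.698448°, λ=-106.257447°, h=859.486 m
→ ECEF (a=6378137.000, f=1/298.257222101): X=-1727754.8065, Y=-5924791.6382, Z=1608066.6608
→ Helmert 7p (PV): X=-1727358.4211, Y=-5925176.3000, Z=1608280.5743

X=-1727358.421 m, Y=-5925176.300 m, Z=1608280.574 m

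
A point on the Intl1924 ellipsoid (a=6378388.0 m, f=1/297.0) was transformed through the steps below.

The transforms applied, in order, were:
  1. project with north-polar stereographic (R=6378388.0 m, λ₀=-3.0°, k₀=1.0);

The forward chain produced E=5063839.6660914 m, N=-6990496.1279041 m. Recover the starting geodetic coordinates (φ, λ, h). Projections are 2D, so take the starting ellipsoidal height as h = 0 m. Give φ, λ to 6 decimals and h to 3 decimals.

φ=21.831404°, λ=32.919165°, h=0.000 m

start: E=5063839.6661, N=-6990496.1279 m
→ stereo⁻¹: φ=21.83140400°, λ=32.91916500°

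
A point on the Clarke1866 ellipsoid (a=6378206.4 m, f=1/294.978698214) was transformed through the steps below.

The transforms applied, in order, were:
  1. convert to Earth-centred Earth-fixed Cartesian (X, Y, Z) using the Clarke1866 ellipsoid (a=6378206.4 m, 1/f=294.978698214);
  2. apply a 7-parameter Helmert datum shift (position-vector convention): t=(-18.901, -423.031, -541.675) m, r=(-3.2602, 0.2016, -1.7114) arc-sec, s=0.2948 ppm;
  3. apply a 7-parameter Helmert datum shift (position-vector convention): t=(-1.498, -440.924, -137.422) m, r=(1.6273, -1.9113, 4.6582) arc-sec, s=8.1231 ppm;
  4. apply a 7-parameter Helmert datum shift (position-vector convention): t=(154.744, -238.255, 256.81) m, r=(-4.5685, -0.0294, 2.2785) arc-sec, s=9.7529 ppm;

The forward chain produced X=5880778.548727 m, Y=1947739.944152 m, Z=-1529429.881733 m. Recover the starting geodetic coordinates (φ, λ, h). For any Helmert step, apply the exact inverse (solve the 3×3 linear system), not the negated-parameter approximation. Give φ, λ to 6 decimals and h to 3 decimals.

φ=-13.954586°, λ=18.334157°, h=3977.205 m

start: X=5880778.5487, Y=1947739.9442, Z=-1529429.8817 m
→ Helmert⁻¹: X=5880587.7519, Y=1947928.1204, Z=-1529629.4671
→ Helmert⁻¹: X=5880571.3060, Y=1948208.3462, Z=-1529549.4819
→ Helmert⁻¹: X=5880573.7992, Y=1948703.7612, Z=-1528970.8076
→ geod (Bowring, a=6378206.400): φ=-13.95458600°, λ=18.33415700°, h=3977.2050 m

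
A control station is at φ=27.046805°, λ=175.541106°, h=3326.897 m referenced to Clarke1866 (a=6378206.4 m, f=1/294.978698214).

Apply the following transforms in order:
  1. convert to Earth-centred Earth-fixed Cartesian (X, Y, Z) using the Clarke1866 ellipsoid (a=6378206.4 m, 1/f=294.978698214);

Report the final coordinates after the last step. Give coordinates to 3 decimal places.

X=-5670384.286 m, Y=442175.822 m, Z=2884186.290 m

start: φ=27.046805°, λ=175.541106°, h=3326.897 m
→ ECEF (a=6378206.400, f=1/294.978698214): X=-5670384.2863, Y=442175.8219, Z=2884186.2902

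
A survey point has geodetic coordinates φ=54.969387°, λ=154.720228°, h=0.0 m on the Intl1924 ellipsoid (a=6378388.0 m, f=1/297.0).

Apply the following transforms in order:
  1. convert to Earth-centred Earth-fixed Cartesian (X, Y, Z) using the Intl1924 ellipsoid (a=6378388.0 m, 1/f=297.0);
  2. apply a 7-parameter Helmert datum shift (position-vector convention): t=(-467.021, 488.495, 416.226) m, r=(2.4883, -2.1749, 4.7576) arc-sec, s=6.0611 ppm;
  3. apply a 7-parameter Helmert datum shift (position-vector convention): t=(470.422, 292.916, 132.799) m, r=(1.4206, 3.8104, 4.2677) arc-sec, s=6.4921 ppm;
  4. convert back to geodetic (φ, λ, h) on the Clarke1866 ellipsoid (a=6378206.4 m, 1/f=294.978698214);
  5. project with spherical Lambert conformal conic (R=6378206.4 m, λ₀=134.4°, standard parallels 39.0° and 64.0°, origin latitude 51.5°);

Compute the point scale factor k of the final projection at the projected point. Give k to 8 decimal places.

start: φ=54.969387°, λ=154.720228°, h=0.000 m
→ ECEF (a=6378388.000, f=1/297.0): X=-3318142.2061, Y=1567045.6666, Z=5199534.1259
→ Helmert 7p (PV): X=-3318720.3089, Y=1567404.3990, Z=5199965.7838
→ Helmert 7p (PV): X=-3318207.8014, Y=1567603.0109, Z=5200204.4449
→ geod (Bowring, a=6378206.400): φ=54.97189467°, λ=154.71279710°, h=999.3283 m
→ into lcc (λ₀=134.4°): φ=54.97189467°, λ−λ₀=20.31279710°
scale k = 0.97734162

0.97734162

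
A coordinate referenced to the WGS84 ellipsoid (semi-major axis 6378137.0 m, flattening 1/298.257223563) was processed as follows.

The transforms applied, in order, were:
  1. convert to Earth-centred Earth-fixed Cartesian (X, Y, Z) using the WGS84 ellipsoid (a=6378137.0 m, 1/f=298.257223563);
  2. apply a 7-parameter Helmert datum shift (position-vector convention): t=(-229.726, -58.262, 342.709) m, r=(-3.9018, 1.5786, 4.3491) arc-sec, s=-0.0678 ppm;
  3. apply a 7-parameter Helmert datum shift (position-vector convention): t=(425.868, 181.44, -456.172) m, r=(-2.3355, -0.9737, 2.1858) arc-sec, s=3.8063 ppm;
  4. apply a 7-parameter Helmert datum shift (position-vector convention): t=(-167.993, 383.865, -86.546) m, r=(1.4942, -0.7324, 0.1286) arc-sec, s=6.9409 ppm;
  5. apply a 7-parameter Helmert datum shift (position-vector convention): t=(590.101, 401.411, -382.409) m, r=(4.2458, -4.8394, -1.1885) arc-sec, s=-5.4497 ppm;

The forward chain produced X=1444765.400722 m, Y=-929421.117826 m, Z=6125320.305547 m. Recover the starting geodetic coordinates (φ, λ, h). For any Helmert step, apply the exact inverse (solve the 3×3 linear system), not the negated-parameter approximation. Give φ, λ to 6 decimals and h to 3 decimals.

start: X=1444765.4007, Y=-929421.1178, Z=6125320.3055 m
→ Helmert⁻¹: X=1444332.2491, Y=-929693.1807, Z=6125721.3480
→ Helmert⁻¹: X=1444511.3874, Y=-930027.1152, Z=6125766.9837
→ Helmert⁻¹: X=1444099.0839, Y=-930289.6834, Z=6126182.4870
→ Helmert⁻¹: X=1444262.4082, Y=-930377.8159, Z=6125833.6472
→ geod (Bowring, a=6378137.000): φ=74.43354400°, λ=-32.78918500°, h=3875.6560 m

φ=74.433544°, λ=-32.789185°, h=3875.656 m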